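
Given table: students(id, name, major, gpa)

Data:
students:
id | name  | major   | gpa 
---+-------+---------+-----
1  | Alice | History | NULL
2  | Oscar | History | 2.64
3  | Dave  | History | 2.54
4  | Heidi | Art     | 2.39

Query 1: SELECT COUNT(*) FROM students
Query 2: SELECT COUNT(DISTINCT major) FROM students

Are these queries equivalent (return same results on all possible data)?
No, not equivalent

Query 1 returns: [(4,)]
Query 2 returns: [(2,)]

Reason: COUNT(*) counts rows, COUNT(DISTINCT major) counts unique majors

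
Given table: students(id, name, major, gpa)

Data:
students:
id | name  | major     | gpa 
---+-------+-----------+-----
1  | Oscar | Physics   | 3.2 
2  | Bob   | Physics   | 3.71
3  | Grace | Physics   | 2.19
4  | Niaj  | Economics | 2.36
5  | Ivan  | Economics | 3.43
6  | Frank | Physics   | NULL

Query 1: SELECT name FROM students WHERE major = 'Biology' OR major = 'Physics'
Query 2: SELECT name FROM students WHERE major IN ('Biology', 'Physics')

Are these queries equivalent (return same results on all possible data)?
Yes, equivalent

Both queries return: [('Bob',), ('Frank',), ('Grace',), ('Oscar',)]

Reason: OR vs IN are equivalent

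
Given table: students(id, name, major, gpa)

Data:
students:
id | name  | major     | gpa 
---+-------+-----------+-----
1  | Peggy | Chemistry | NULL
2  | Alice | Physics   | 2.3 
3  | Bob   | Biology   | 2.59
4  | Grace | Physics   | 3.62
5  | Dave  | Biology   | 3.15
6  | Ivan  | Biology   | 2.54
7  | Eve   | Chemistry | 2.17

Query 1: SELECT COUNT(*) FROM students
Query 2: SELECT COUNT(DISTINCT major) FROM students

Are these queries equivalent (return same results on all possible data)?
No, not equivalent

Query 1 returns: [(7,)]
Query 2 returns: [(3,)]

Reason: COUNT(*) counts rows, COUNT(DISTINCT major) counts unique majors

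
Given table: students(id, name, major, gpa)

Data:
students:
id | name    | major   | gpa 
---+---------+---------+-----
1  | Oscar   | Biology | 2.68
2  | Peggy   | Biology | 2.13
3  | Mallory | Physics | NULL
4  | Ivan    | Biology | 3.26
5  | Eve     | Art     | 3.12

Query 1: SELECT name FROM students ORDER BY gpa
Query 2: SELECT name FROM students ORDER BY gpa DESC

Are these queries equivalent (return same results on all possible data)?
No, not equivalent

Query 1 returns: [('Mallory',), ('Peggy',), ('Oscar',), ('Eve',), ('Ivan',)]
Query 2 returns: [('Ivan',), ('Eve',), ('Oscar',), ('Peggy',), ('Mallory',)]

Reason: ASC vs DESC gives opposite ordering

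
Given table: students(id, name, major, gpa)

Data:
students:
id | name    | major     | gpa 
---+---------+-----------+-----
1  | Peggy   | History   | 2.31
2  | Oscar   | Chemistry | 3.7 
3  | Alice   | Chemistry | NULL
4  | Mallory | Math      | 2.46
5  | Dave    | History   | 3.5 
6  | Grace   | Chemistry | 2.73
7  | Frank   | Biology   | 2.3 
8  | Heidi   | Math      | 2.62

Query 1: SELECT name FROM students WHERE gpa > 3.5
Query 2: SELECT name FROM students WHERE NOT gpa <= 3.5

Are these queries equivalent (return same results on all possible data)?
Yes, equivalent

Both queries return: [('Oscar',)]

Reason: Both filter gpa > 3.5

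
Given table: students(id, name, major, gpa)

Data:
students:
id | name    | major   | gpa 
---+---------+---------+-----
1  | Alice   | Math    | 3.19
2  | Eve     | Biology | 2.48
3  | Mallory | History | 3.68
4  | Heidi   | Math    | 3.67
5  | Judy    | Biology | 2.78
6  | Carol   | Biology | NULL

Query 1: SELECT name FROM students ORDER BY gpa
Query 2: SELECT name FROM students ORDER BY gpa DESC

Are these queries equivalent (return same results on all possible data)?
No, not equivalent

Query 1 returns: [('Carol',), ('Eve',), ('Judy',), ('Alice',), ('Heidi',), ('Mallory',)]
Query 2 returns: [('Mallory',), ('Heidi',), ('Alice',), ('Judy',), ('Eve',), ('Carol',)]

Reason: ASC vs DESC gives opposite ordering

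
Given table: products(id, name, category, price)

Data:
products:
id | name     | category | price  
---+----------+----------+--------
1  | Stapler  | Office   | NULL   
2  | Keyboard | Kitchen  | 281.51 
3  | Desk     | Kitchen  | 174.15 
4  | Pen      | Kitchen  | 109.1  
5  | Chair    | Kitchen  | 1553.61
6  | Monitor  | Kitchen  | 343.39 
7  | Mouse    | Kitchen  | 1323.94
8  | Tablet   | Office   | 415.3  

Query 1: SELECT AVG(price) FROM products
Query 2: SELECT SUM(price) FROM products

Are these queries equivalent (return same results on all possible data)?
No, not equivalent

Query 1 returns: [(600.1428571428571,)]
Query 2 returns: [(4201.0,)]

Reason: AVG vs SUM give different aggregate values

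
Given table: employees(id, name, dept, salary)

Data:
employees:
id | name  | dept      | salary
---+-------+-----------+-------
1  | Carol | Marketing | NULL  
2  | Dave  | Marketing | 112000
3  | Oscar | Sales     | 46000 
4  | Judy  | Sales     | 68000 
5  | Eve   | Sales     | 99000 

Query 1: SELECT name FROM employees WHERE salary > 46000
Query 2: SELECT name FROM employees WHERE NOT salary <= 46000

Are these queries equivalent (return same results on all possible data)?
Yes, equivalent

Both queries return: [('Dave',), ('Eve',), ('Judy',)]

Reason: Both filter salary > 46000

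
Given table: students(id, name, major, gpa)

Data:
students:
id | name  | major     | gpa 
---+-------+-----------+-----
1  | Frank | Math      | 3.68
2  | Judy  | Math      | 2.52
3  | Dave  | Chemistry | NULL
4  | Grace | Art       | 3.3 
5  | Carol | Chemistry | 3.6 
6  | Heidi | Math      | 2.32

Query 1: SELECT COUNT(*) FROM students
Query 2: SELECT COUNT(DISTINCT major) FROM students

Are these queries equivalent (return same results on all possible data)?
No, not equivalent

Query 1 returns: [(6,)]
Query 2 returns: [(3,)]

Reason: COUNT(*) counts rows, COUNT(DISTINCT major) counts unique majors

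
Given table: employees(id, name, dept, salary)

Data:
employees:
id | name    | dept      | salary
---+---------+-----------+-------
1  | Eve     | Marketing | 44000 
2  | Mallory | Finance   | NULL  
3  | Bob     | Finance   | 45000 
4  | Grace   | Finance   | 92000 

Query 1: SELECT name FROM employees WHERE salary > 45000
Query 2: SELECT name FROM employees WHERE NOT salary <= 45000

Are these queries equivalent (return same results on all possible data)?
Yes, equivalent

Both queries return: [('Grace',)]

Reason: Both filter salary > 45000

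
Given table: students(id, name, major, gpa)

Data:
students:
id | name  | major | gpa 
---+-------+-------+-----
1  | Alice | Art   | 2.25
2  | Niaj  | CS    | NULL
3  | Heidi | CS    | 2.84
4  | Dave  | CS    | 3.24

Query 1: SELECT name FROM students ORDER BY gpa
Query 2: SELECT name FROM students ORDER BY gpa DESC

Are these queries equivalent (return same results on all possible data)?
No, not equivalent

Query 1 returns: [('Niaj',), ('Alice',), ('Heidi',), ('Dave',)]
Query 2 returns: [('Dave',), ('Heidi',), ('Alice',), ('Niaj',)]

Reason: ASC vs DESC gives opposite ordering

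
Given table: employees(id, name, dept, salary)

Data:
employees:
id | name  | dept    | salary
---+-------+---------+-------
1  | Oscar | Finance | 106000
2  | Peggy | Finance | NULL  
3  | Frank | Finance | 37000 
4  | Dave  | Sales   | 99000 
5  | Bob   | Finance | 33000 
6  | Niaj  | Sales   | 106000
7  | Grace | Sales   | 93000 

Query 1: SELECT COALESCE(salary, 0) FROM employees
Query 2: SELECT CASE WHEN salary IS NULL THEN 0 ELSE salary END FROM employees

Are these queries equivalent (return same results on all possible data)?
Yes, equivalent

Both queries return: [(0,), (33000,), (37000,), (93000,), (99000,), (106000,), (106000,)]

Reason: COALESCE vs CASE for NULL handling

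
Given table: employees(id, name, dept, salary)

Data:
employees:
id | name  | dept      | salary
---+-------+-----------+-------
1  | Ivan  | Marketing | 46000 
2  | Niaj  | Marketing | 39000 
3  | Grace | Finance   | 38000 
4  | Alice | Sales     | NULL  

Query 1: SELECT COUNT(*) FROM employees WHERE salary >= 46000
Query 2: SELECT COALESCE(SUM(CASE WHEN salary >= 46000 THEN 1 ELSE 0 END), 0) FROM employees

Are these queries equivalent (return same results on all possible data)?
Yes, equivalent

Both queries return: [(1,)]

Reason: COUNT with WHERE vs conditional SUM (COALESCE handles empty-table NULL)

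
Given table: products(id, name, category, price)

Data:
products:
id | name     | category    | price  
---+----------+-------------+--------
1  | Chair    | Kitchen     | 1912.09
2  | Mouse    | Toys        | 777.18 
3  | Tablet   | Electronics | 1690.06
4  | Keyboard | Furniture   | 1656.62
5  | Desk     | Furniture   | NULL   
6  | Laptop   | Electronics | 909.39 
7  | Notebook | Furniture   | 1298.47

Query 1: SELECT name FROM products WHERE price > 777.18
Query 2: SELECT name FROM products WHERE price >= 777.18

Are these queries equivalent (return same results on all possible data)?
No, not equivalent

Query 1 returns: [('Chair',), ('Tablet',), ('Keyboard',), ('Laptop',), ('Notebook',)]
Query 2 returns: [('Chair',), ('Mouse',), ('Tablet',), ('Keyboard',), ('Laptop',), ('Notebook',)]

Reason: > vs >= gives different results when price = 777.18 exists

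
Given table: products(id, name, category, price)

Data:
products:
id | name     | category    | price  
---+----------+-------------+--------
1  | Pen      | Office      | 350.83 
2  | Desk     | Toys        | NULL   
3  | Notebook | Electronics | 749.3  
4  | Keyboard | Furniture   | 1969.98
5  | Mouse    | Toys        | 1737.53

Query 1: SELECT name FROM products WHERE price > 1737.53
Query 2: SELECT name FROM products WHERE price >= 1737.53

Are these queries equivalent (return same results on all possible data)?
No, not equivalent

Query 1 returns: [('Keyboard',)]
Query 2 returns: [('Keyboard',), ('Mouse',)]

Reason: > vs >= gives different results when price = 1737.53 exists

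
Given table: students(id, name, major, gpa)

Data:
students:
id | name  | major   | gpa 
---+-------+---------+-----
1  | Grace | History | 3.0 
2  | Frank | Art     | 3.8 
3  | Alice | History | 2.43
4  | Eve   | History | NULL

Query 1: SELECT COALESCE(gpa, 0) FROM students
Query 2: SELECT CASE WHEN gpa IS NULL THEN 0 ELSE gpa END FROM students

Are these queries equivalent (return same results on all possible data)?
Yes, equivalent

Both queries return: [(0,), (2.43,), (3.0,), (3.8,)]

Reason: COALESCE vs CASE for NULL handling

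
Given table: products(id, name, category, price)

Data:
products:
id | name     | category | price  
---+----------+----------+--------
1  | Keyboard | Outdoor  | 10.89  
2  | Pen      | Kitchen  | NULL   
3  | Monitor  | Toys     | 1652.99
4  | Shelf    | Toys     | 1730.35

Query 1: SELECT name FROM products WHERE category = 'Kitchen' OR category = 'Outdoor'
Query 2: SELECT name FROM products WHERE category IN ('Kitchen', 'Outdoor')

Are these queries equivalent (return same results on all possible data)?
Yes, equivalent

Both queries return: [('Keyboard',), ('Pen',)]

Reason: OR vs IN are equivalent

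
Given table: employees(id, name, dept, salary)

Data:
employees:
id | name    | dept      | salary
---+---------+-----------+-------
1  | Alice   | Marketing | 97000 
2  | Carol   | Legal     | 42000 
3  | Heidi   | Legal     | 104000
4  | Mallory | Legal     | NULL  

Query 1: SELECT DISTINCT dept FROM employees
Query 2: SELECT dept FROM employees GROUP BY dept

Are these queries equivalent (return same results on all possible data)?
Yes, equivalent

Both queries return: [('Legal',), ('Marketing',)]

Reason: Both get unique depts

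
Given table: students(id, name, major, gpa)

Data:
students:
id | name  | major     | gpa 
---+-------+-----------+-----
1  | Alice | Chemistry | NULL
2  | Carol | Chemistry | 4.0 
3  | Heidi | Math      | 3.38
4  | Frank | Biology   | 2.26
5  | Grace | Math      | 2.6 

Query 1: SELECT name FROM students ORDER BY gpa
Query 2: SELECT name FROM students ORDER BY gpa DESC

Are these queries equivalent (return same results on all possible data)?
No, not equivalent

Query 1 returns: [('Alice',), ('Frank',), ('Grace',), ('Heidi',), ('Carol',)]
Query 2 returns: [('Carol',), ('Heidi',), ('Grace',), ('Frank',), ('Alice',)]

Reason: ASC vs DESC gives opposite ordering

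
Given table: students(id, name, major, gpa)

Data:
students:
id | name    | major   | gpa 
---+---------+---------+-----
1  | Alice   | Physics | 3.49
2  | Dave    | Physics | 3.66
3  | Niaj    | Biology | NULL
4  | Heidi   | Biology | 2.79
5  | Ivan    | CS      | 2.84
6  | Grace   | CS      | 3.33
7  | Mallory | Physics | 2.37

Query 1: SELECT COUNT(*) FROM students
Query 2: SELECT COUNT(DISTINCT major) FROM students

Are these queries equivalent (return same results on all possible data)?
No, not equivalent

Query 1 returns: [(7,)]
Query 2 returns: [(3,)]

Reason: COUNT(*) counts rows, COUNT(DISTINCT major) counts unique majors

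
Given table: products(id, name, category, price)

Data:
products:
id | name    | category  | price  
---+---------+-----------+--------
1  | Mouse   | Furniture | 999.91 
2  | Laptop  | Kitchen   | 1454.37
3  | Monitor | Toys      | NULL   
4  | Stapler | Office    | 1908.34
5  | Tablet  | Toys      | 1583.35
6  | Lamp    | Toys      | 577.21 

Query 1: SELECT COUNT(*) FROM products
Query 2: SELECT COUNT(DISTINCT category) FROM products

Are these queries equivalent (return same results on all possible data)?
No, not equivalent

Query 1 returns: [(6,)]
Query 2 returns: [(4,)]

Reason: COUNT(*) counts rows, COUNT(DISTINCT category) counts unique categorys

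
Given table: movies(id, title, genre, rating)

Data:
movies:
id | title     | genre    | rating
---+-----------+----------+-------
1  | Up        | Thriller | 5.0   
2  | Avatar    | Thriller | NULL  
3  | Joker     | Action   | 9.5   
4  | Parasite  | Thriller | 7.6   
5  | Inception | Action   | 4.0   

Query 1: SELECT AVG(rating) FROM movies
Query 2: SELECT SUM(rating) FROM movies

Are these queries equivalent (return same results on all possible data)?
No, not equivalent

Query 1 returns: [(6.525,)]
Query 2 returns: [(26.1,)]

Reason: AVG vs SUM give different aggregate values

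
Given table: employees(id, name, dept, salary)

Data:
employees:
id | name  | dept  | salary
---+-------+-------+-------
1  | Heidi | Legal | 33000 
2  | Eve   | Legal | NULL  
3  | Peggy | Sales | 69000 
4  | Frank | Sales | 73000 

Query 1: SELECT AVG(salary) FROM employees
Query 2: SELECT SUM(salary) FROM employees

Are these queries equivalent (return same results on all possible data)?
No, not equivalent

Query 1 returns: [(58333.333333333336,)]
Query 2 returns: [(175000,)]

Reason: AVG vs SUM give different aggregate values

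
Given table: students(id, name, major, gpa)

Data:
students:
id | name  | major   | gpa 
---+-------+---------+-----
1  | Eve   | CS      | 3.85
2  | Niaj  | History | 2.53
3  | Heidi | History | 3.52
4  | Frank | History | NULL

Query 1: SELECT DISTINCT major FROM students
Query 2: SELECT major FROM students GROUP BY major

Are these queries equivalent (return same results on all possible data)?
Yes, equivalent

Both queries return: [('CS',), ('History',)]

Reason: Both get unique majors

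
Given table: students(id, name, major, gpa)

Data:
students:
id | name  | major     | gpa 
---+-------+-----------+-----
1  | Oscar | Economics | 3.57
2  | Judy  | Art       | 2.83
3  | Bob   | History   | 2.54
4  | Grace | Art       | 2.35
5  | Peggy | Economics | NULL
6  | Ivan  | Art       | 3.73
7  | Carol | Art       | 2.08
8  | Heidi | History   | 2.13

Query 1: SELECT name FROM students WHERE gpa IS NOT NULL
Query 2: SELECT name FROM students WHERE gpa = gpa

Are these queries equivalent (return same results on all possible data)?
Yes, equivalent

Both queries return: [('Bob',), ('Carol',), ('Grace',), ('Heidi',), ('Ivan',), ('Judy',), ('Oscar',)]

Reason: IS NOT NULL vs self-equality (both exclude NULLs)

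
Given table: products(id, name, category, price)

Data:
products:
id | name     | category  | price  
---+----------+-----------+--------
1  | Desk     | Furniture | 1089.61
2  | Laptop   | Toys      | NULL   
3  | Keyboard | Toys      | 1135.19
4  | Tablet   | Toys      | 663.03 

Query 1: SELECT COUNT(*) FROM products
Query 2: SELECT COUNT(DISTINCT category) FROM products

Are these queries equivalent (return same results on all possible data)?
No, not equivalent

Query 1 returns: [(4,)]
Query 2 returns: [(2,)]

Reason: COUNT(*) counts rows, COUNT(DISTINCT category) counts unique categorys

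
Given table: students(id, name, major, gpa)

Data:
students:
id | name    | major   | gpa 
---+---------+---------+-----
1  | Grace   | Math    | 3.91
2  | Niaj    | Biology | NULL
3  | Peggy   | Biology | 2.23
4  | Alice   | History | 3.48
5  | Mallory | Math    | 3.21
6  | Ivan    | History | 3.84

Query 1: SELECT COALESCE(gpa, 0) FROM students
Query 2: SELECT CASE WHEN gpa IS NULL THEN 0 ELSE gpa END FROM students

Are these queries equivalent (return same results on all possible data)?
Yes, equivalent

Both queries return: [(0,), (2.23,), (3.21,), (3.48,), (3.84,), (3.91,)]

Reason: COALESCE vs CASE for NULL handling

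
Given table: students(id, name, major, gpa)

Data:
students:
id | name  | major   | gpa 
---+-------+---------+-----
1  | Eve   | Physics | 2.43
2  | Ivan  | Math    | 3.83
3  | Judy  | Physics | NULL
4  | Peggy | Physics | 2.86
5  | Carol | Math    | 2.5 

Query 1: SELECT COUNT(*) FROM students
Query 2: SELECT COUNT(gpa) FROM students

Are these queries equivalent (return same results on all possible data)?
No, not equivalent

Query 1 returns: [(5,)]
Query 2 returns: [(4,)]

Reason: COUNT(*) includes NULLs, COUNT(column) excludes them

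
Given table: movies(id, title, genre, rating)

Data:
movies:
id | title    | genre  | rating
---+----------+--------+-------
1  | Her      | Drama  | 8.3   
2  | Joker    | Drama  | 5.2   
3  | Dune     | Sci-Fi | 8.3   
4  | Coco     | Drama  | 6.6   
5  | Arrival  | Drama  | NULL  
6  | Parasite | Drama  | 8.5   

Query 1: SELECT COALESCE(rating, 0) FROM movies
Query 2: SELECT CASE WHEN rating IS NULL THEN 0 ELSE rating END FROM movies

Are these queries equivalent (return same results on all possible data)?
Yes, equivalent

Both queries return: [(0,), (5.2,), (6.6,), (8.3,), (8.3,), (8.5,)]

Reason: COALESCE vs CASE for NULL handling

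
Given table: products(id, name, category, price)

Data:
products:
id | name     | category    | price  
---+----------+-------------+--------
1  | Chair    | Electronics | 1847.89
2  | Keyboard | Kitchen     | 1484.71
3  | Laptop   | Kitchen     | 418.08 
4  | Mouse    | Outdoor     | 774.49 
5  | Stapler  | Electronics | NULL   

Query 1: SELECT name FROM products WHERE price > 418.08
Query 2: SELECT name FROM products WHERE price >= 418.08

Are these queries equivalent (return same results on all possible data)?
No, not equivalent

Query 1 returns: [('Chair',), ('Keyboard',), ('Mouse',)]
Query 2 returns: [('Chair',), ('Keyboard',), ('Laptop',), ('Mouse',)]

Reason: > vs >= gives different results when price = 418.08 exists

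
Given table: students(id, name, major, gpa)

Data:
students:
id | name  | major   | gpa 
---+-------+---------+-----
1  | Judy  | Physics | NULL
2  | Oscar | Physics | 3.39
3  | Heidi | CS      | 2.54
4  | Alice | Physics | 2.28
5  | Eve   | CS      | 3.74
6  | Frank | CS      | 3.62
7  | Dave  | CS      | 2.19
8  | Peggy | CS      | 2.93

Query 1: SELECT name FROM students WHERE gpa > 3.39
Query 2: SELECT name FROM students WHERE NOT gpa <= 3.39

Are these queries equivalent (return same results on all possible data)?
Yes, equivalent

Both queries return: [('Eve',), ('Frank',)]

Reason: Both filter gpa > 3.39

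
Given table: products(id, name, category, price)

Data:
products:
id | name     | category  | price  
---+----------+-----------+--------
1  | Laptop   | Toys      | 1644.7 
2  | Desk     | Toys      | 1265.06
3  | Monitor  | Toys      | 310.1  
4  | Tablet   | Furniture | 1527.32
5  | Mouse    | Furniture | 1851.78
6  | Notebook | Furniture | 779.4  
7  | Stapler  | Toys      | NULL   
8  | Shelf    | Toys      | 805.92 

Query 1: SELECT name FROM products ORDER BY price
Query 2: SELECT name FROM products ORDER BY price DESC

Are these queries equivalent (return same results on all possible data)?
No, not equivalent

Query 1 returns: [('Stapler',), ('Monitor',), ('Notebook',), ('Shelf',), ('Desk',), ('Tablet',), ('Laptop',), ('Mouse',)]
Query 2 returns: [('Mouse',), ('Laptop',), ('Tablet',), ('Desk',), ('Shelf',), ('Notebook',), ('Monitor',), ('Stapler',)]

Reason: ASC vs DESC gives opposite ordering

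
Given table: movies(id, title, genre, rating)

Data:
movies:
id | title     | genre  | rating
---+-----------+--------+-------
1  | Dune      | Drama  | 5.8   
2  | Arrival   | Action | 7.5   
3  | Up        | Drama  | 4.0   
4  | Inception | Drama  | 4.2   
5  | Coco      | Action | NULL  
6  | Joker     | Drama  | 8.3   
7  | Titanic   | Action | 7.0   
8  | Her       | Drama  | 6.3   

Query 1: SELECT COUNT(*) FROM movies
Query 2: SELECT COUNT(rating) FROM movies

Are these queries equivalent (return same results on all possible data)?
No, not equivalent

Query 1 returns: [(8,)]
Query 2 returns: [(7,)]

Reason: COUNT(*) includes NULLs, COUNT(column) excludes them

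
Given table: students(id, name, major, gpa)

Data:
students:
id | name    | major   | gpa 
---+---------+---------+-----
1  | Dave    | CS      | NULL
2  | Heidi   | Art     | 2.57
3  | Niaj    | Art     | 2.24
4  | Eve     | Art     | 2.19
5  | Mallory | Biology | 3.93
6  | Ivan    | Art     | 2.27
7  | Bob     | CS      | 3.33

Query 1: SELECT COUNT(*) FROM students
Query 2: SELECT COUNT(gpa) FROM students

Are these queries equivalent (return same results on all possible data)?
No, not equivalent

Query 1 returns: [(7,)]
Query 2 returns: [(6,)]

Reason: COUNT(*) includes NULLs, COUNT(column) excludes them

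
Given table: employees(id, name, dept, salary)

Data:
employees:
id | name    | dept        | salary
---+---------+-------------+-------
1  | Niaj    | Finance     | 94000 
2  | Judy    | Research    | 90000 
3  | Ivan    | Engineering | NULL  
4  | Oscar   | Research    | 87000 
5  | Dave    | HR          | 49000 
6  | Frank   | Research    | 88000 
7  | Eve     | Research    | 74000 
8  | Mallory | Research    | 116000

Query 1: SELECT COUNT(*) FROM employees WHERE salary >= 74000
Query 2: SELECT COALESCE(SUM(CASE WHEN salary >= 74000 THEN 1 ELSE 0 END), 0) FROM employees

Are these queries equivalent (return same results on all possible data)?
Yes, equivalent

Both queries return: [(6,)]

Reason: COUNT with WHERE vs conditional SUM (COALESCE handles empty-table NULL)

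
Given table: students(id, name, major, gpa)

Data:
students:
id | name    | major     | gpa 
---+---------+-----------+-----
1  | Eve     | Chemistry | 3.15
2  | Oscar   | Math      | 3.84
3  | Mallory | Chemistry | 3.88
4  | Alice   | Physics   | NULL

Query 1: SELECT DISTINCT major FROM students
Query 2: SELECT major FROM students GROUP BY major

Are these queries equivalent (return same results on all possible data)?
Yes, equivalent

Both queries return: [('Chemistry',), ('Math',), ('Physics',)]

Reason: Both get unique majors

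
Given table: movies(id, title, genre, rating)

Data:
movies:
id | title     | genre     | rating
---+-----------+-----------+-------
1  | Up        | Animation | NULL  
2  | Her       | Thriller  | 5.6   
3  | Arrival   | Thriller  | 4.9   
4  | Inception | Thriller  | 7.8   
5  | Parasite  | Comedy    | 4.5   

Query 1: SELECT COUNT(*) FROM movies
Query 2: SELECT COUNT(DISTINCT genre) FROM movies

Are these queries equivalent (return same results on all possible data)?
No, not equivalent

Query 1 returns: [(5,)]
Query 2 returns: [(3,)]

Reason: COUNT(*) counts rows, COUNT(DISTINCT genre) counts unique genres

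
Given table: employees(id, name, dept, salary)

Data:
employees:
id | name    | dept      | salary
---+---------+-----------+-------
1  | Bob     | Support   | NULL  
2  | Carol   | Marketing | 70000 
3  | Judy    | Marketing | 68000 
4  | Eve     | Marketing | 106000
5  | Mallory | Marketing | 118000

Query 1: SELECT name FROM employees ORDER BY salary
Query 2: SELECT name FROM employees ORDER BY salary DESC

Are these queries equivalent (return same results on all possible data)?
No, not equivalent

Query 1 returns: [('Bob',), ('Judy',), ('Carol',), ('Eve',), ('Mallory',)]
Query 2 returns: [('Mallory',), ('Eve',), ('Carol',), ('Judy',), ('Bob',)]

Reason: ASC vs DESC gives opposite ordering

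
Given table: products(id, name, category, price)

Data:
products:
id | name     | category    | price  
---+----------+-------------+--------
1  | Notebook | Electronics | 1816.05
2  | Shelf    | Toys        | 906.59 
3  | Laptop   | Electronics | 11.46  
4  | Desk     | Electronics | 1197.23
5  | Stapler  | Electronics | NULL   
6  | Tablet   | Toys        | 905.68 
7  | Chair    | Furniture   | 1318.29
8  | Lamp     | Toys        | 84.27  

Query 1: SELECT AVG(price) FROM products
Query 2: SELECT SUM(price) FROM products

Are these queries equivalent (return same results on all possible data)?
No, not equivalent

Query 1 returns: [(891.3671428571428,)]
Query 2 returns: [(6239.57,)]

Reason: AVG vs SUM give different aggregate values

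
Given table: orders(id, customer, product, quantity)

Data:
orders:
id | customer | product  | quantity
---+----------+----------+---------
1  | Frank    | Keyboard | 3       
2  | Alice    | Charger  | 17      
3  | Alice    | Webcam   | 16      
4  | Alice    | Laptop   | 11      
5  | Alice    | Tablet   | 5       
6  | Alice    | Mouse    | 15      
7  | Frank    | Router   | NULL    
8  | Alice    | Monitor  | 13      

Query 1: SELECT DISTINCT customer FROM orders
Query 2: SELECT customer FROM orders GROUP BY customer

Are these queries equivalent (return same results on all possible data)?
Yes, equivalent

Both queries return: [('Alice',), ('Frank',)]

Reason: Both get unique customers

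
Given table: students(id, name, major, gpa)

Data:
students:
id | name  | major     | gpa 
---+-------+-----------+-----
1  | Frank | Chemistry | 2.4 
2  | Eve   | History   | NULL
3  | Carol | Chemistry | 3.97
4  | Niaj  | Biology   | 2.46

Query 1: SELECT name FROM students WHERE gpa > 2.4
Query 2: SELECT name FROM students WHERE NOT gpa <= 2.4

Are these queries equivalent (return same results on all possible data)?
Yes, equivalent

Both queries return: [('Carol',), ('Niaj',)]

Reason: Both filter gpa > 2.4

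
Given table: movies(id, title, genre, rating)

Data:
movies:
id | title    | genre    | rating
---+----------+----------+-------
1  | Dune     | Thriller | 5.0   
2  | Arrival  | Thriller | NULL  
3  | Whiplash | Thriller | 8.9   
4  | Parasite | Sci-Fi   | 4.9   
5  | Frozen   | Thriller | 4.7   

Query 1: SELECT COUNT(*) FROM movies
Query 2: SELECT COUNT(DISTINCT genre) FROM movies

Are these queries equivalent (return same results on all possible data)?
No, not equivalent

Query 1 returns: [(5,)]
Query 2 returns: [(2,)]

Reason: COUNT(*) counts rows, COUNT(DISTINCT genre) counts unique genres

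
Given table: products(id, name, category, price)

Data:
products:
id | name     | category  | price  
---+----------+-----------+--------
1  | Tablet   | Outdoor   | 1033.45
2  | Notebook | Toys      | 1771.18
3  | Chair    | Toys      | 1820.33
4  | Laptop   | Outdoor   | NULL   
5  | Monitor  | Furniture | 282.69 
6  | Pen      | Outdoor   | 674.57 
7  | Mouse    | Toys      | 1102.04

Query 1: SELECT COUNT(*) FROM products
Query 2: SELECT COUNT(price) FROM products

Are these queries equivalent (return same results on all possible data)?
No, not equivalent

Query 1 returns: [(7,)]
Query 2 returns: [(6,)]

Reason: COUNT(*) includes NULLs, COUNT(column) excludes them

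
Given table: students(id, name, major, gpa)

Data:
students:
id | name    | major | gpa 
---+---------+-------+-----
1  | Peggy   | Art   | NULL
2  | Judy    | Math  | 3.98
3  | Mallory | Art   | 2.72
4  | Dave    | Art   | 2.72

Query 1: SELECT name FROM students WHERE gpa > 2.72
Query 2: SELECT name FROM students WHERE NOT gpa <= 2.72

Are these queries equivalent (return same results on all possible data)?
Yes, equivalent

Both queries return: [('Judy',)]

Reason: Both filter gpa > 2.72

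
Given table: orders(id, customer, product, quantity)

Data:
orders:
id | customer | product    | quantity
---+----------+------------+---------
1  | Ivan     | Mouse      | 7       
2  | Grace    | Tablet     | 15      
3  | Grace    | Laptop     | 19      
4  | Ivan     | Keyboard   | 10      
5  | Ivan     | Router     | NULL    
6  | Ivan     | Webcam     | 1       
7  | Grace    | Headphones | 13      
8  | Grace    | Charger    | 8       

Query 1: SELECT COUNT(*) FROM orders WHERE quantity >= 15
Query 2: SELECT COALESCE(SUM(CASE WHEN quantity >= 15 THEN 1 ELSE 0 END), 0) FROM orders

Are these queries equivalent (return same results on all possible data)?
Yes, equivalent

Both queries return: [(2,)]

Reason: COUNT with WHERE vs conditional SUM (COALESCE handles empty-table NULL)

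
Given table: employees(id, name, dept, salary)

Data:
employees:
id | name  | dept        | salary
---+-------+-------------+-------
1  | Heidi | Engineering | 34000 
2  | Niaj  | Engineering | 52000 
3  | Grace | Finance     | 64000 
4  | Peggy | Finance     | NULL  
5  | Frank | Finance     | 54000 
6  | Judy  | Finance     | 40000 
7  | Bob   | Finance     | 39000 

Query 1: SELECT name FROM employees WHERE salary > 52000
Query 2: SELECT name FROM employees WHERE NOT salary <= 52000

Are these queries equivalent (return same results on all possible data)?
Yes, equivalent

Both queries return: [('Frank',), ('Grace',)]

Reason: Both filter salary > 52000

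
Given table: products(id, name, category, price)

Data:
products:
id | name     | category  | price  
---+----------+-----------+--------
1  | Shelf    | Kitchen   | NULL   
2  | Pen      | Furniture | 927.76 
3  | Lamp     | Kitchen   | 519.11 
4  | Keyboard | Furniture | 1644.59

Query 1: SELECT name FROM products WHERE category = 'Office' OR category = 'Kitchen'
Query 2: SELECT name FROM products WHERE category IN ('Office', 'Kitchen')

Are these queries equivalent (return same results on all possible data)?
Yes, equivalent

Both queries return: [('Lamp',), ('Shelf',)]

Reason: OR vs IN are equivalent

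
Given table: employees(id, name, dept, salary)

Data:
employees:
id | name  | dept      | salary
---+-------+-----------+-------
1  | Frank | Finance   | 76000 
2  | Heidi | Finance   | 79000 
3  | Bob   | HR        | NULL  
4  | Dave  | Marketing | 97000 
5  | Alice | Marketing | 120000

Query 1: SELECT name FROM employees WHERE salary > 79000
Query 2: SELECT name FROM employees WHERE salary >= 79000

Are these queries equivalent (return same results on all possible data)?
No, not equivalent

Query 1 returns: [('Dave',), ('Alice',)]
Query 2 returns: [('Heidi',), ('Dave',), ('Alice',)]

Reason: > vs >= gives different results when salary = 79000 exists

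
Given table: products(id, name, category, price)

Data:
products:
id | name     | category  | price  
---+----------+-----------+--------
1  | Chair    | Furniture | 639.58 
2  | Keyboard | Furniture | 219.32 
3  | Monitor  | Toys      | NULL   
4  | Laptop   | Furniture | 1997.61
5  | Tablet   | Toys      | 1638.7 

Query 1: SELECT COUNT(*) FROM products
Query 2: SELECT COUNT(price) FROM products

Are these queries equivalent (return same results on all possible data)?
No, not equivalent

Query 1 returns: [(5,)]
Query 2 returns: [(4,)]

Reason: COUNT(*) includes NULLs, COUNT(column) excludes them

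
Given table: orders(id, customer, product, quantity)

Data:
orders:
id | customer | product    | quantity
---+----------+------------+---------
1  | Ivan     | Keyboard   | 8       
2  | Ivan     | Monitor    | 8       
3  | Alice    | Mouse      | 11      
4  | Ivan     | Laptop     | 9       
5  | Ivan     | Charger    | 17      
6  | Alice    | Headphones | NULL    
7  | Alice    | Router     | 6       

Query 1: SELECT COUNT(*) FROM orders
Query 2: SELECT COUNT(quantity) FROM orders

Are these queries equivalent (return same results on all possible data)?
No, not equivalent

Query 1 returns: [(7,)]
Query 2 returns: [(6,)]

Reason: COUNT(*) includes NULLs, COUNT(column) excludes them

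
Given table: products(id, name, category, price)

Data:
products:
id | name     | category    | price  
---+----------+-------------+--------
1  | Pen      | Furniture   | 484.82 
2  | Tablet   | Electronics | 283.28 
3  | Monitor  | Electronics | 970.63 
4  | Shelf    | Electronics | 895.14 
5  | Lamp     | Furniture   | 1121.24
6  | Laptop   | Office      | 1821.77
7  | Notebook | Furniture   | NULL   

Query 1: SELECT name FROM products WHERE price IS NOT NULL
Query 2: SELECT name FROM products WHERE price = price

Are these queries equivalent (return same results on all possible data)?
Yes, equivalent

Both queries return: [('Lamp',), ('Laptop',), ('Monitor',), ('Pen',), ('Shelf',), ('Tablet',)]

Reason: IS NOT NULL vs self-equality (both exclude NULLs)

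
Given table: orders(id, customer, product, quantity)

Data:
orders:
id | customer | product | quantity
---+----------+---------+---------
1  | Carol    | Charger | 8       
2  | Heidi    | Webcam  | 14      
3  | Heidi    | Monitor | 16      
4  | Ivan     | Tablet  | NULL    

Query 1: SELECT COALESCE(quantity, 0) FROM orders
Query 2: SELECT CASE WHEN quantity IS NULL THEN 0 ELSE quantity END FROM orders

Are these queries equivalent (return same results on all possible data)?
Yes, equivalent

Both queries return: [(0,), (8,), (14,), (16,)]

Reason: COALESCE vs CASE for NULL handling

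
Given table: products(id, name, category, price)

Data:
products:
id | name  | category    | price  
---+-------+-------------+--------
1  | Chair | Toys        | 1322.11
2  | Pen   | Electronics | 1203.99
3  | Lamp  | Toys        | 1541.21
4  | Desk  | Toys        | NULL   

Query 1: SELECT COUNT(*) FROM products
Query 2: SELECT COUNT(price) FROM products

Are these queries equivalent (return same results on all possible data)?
No, not equivalent

Query 1 returns: [(4,)]
Query 2 returns: [(3,)]

Reason: COUNT(*) includes NULLs, COUNT(column) excludes them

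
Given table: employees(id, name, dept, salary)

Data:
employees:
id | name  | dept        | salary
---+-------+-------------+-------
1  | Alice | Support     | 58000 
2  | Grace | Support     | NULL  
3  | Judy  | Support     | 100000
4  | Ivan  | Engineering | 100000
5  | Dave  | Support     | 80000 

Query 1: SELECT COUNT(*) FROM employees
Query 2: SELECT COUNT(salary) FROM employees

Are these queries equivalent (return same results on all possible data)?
No, not equivalent

Query 1 returns: [(5,)]
Query 2 returns: [(4,)]

Reason: COUNT(*) includes NULLs, COUNT(column) excludes them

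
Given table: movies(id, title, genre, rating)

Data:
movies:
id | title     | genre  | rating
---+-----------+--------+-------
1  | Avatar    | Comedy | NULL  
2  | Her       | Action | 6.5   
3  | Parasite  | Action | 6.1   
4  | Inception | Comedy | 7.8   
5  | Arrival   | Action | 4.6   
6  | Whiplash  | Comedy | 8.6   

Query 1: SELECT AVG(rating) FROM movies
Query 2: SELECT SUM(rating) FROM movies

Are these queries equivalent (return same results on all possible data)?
No, not equivalent

Query 1 returns: [(6.720000000000001,)]
Query 2 returns: [(33.6,)]

Reason: AVG vs SUM give different aggregate values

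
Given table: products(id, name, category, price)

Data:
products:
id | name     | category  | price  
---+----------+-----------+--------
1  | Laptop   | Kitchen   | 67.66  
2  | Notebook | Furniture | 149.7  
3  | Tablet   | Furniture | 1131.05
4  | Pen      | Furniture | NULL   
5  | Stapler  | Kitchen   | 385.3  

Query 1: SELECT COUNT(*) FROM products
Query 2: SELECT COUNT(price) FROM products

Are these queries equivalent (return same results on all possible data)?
No, not equivalent

Query 1 returns: [(5,)]
Query 2 returns: [(4,)]

Reason: COUNT(*) includes NULLs, COUNT(column) excludes them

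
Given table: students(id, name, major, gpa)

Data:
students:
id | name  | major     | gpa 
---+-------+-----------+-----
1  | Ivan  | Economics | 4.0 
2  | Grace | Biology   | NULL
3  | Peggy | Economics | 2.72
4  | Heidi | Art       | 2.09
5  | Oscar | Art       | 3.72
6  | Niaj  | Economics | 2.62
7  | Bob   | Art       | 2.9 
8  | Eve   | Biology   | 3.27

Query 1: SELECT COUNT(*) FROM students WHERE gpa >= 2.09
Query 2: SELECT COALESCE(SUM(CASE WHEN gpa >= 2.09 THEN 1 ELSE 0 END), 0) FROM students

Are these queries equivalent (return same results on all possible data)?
Yes, equivalent

Both queries return: [(7,)]

Reason: COUNT with WHERE vs conditional SUM (COALESCE handles empty-table NULL)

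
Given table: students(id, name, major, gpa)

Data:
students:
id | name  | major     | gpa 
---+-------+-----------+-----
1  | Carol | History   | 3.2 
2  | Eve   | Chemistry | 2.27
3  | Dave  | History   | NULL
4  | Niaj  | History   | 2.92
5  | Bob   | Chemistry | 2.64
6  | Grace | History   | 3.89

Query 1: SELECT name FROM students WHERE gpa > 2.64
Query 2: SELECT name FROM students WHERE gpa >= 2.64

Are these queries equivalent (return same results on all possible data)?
No, not equivalent

Query 1 returns: [('Carol',), ('Niaj',), ('Grace',)]
Query 2 returns: [('Carol',), ('Niaj',), ('Bob',), ('Grace',)]

Reason: > vs >= gives different results when gpa = 2.64 exists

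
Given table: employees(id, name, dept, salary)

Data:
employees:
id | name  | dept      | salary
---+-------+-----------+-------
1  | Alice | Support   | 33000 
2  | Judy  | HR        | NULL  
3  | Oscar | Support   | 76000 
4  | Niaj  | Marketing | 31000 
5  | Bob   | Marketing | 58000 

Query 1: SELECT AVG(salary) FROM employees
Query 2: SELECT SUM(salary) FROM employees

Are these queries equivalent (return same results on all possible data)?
No, not equivalent

Query 1 returns: [(49500.0,)]
Query 2 returns: [(198000,)]

Reason: AVG vs SUM give different aggregate values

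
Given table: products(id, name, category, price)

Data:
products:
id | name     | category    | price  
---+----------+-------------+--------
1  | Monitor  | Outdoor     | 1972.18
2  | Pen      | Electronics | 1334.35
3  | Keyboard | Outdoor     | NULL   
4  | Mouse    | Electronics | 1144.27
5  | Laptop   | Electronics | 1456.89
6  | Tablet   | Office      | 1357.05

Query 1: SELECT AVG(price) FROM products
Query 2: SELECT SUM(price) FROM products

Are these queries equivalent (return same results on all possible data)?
No, not equivalent

Query 1 returns: [(1452.9479999999999,)]
Query 2 returns: [(7264.74,)]

Reason: AVG vs SUM give different aggregate values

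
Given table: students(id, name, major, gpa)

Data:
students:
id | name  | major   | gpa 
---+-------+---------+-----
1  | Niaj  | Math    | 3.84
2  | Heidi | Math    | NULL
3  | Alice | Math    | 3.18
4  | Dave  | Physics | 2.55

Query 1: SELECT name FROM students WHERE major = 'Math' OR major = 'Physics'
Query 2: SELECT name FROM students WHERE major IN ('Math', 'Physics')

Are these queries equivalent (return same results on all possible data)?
Yes, equivalent

Both queries return: [('Alice',), ('Dave',), ('Heidi',), ('Niaj',)]

Reason: OR vs IN are equivalent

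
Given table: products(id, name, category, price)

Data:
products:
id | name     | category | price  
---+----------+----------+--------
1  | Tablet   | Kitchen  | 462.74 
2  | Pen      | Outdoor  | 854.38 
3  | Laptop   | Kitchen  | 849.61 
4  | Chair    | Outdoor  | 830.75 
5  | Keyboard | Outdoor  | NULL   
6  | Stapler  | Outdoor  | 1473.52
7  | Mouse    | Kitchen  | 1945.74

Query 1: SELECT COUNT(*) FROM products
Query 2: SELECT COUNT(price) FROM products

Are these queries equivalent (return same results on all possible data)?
No, not equivalent

Query 1 returns: [(7,)]
Query 2 returns: [(6,)]

Reason: COUNT(*) includes NULLs, COUNT(column) excludes them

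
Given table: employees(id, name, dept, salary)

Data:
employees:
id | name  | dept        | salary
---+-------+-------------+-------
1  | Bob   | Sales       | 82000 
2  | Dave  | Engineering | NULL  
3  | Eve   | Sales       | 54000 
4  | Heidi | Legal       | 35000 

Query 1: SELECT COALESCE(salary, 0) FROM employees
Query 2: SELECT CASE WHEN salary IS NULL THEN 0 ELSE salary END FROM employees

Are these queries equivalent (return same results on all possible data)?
Yes, equivalent

Both queries return: [(0,), (35000,), (54000,), (82000,)]

Reason: COALESCE vs CASE for NULL handling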